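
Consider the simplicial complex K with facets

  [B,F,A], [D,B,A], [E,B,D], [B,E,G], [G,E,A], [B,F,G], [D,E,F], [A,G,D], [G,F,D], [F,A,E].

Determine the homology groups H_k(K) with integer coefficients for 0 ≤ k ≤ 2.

We work with the vertex ordering A < B < D < E < F < G. The simplices of K, each written with vertices in increasing order, are:

  0-simplices (6): A, B, D, E, F, G
  1-simplices (15): AB, AD, AE, AF, AG, BD, BE, BF, BG, DE, DF, DG, EF, EG, FG
  2-simplices (10): ABD, ABF, ADG, AEF, AEG, BDE, BEG, BFG, DEF, DFG

giving chain groups C_0 ≅ Z^6, C_1 ≅ Z^15, C_2 ≅ Z^10.

Boundary ∂_1: C_1 → C_0 is given by ∂[p,q] = [q] − [p]. For instance
  ∂DF = F − D.
The resulting 6×15 matrix has rank 5, and its Smith normal form has invariant factors (1,1,1,1,1).

∂_2: C_2 → C_1 sends each 2-simplex [p,q,r] to [q,r] − [p,r] + [p,q]. For instance
  ∂AEG = EG − AG + AE,
  ∂ABD = BD − AD + AB.
The resulting 15×10 matrix has rank 10, and its Smith normal form has invariant factors (1,1,1,1,1,1,1,1,1,2).

Computing H_k = (kernel of ∂_k) / (image of ∂_{k+1}):

  H_0: rank C_0 − rank ∂_1 = 6 − 5 = 1, and the invariant factors of ∂_1 are all 1, so H_0 ≅ Z.
  H_1: rank ker ∂_1 − rank ∂_2 = (15 − 5) − 10 = 0, and ∂_2 has invariant factor 2 > 1, so H_1 ≅ Z_2.
  H_2: rank ker ∂_2 − rank ∂_3 = (10 − 10) − 0 = 0, and there is no ∂_3, so H_2 ≅ 0.

(K is a triangulation of the real projective plane RP^2.)

H_0 ≅ Z,  H_1 ≅ Z_2,  H_2 = 0.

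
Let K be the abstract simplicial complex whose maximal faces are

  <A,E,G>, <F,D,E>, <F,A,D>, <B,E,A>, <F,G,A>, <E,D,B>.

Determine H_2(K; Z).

H_2 = 0.

Order the vertices as A < B < D < E < F < G. Listing each simplex with vertices in this order, K has dimension 2 with simplices:

  0-simplices (6): A, B, D, E, F, G
  1-simplices (12): AB, AD, AE, AF, AG, BD, BE, DE, DF, EF, EG, FG
  2-simplices (6): ABE, ADF, AEG, AFG, BDE, DEF

giving chain groups C_0 ≅ Z^6, C_1 ≅ Z^12, C_2 ≅ Z^6.

Boundary ∂_1: C_1 → C_0 is given by ∂[p,q] = [q] − [p]. For instance
  ∂AD = D − A.
This gives a 6×12 integer matrix of rank 5; reducing to Smith normal form yields diagonal entries (1,1,1,1,1).

∂_2: C_2 → C_1 acts by ∂[p,q,r] = [q,r] − [p,r] + [p,q]. For instance
  ∂DEF = EF − DF + DE,
  ∂AEG = EG − AG + AE.
This gives a 12×6 integer matrix of rank 6; reducing to Smith normal form yields diagonal entries (1,1,1,1,1,1).

Reading off H_k = ker ∂_k / im ∂_{k+1}:

  H_2: rank ker ∂_2 − rank ∂_3 = (6 − 6) − 0 = 0, and there is no ∂_3, so H_2 = 0.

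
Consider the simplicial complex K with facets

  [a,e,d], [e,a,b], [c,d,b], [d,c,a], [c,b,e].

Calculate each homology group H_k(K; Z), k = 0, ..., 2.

H_0 ≅ Z,  H_1 ≅ Z,  H_2 = 0.

We work with the vertex ordering a < b < c < d < e. The simplices of K, each written with vertices in increasing order, are:

  0-simplices (5): a, b, c, d, e
  1-simplices (10): ab, ac, ad, ae, bc, bd, be, cd, ce, de
  2-simplices (5): abe, acd, ade, bcd, bce

Hence C_0 ≅ Z^5, C_1 ≅ Z^10, C_2 ≅ Z^5.

∂_1: C_1 → C_0 sends each edge [p,q] (with p < q) to q − p. For instance
  ∂cd = d − c.
The resulting 5×10 matrix has rank 4, and its Smith normal form has invariant factors (1,1,1,1).

Boundary ∂_2: C_2 → C_1 acts by ∂[p,q,r] = [q,r] − [p,r] + [p,q]. For instance
  ∂acd = cd − ad + ac,
  ∂ade = de − ae + ad.
The 10×5 boundary matrix has rank 5 and Smith normal form diag(1,1,1,1,1).

Reading off H_k = ker ∂_k / im ∂_{k+1}:

  H_0: rank C_0 − rank ∂_1 = 5 − 4 = 1, and the invariant factors of ∂_1 are all 1, so H_0 = Z.
  H_1: rank ker ∂_1 − rank ∂_2 = (10 − 4) − 5 = 1, and the invariant factors of ∂_2 are all 1, so H_1 = Z.
  H_2: rank ker ∂_2 − rank ∂_3 = (5 − 5) − 0 = 0, and there is no ∂_3, so H_2 = 0.

(K is a triangulation of the Möbius band.)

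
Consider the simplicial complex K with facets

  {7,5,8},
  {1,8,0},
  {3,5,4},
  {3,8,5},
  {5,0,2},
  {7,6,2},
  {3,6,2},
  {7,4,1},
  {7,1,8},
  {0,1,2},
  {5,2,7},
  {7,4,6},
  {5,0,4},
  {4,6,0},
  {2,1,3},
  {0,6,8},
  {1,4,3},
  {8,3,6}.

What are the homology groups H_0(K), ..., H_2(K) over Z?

H_0 = Z,  H_1 = Z^2,  H_2 = Z.

Order the vertices as 0 < 1 < 2 < 3 < 4 < 5 < 6 < 7 < 8. Listing each simplex with vertices in this order, K has dimension 2 with simplices:

  0-simplices (9): [0], [1], [2], [3], [4], [5], [6], [7], [8]
  1-simplices (27): (27 of them)
  2-simplices (18): [0,1,2], [0,1,8], [0,2,5], [0,4,5], [0,4,6], [0,6,8], [1,2,3], [1,3,4], [1,4,7], [1,7,8], [2,3,6], [2,5,7], [2,6,7], [3,4,5], [3,5,8], [3,6,8], [4,6,7], [5,7,8]

Hence C_0 ≅ Z^9, C_1 ≅ Z^27, C_2 ≅ Z^18.

The boundary map ∂_1: C_1 → C_0 sends each edge [p,q] (with p < q) to q − p. For instance
  ∂[4,7] = [7] − [4].
As a 9×27 matrix over Z this has rank 8, with invariant factors (1,1,1,1,1,1,1,1).

Boundary ∂_2: C_2 → C_1 sends each 2-simplex [p,q,r] to [q,r] − [p,r] + [p,q]. For instance
  ∂[1,4,7] = [4,7] − [1,7] + [1,4],
  ∂[1,2,3] = [2,3] − [1,3] + [1,2].
As a 27×18 matrix over Z this has rank 17, with invariant factors (1,1,1,1,1,1,1,1,1,1,1,1,1,1,1,1,1).

From H_k ≅ ker(∂_k) / im(∂_{k+1}) we obtain:

  H_0: rank C_0 − rank ∂_1 = 9 − 8 = 1, and the invariant factors of ∂_1 are all 1, so H_0 = Z.
  H_1: rank ker ∂_1 − rank ∂_2 = (27 − 8) − 17 = 2, and the invariant factors of ∂_2 are all 1, so H_1 = Z^2.
  H_2: rank ker ∂_2 − rank ∂_3 = (18 − 17) − 0 = 1, and there is no ∂_3, so H_2 = Z.

(K is a triangulation of the torus T^2.)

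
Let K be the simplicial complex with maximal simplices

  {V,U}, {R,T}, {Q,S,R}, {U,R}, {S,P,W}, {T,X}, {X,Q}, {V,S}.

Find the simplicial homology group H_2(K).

H_2 ≅ 0.

We work with the vertex ordering P < Q < R < S < T < U < V < W < X. The simplices of K, each written with vertices in increasing order, are:

  0-simplices (9): P, Q, R, S, T, U, V, W, X
  1-simplices (12): PS, PW, QR, QS, QX, RS, RT, RU, SV, SW, TX, UV
  2-simplices (2): PSW, QRS

so the chain groups are C_0 ≅ Z^9, C_1 ≅ Z^12, C_2 ≅ Z^2.

Boundary ∂_1: C_1 → C_0 maps an edge to its endpoints' difference, ∂[p,q] = q − p. For instance
  ∂QX = X − Q.
The 9×12 boundary matrix has rank 8 and Smith normal form diag(1,1,1,1,1,1,1,1).

∂_2: C_2 → C_1 maps a triangle to the signed sum of its edges. For instance
  ∂QRS = RS − QS + QR,
  ∂PSW = SW − PW + PS.
As a 12×2 matrix over Z this has rank 2, with invariant factors (1,1).

Reading off H_k = ker ∂_k / im ∂_{k+1}:

  H_2: rank ker ∂_2 − rank ∂_3 = (2 − 2) − 0 = 0, and there is no ∂_3, so H_2 = 0.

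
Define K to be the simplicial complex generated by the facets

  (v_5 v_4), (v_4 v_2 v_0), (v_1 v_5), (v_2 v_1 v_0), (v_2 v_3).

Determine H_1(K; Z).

Fix the vertex order v_0 < v_1 < v_2 < v_3 < v_4 < v_5 and write every simplex with vertices in increasing order. Then dim K = 2 and the simplices of K are:

  0-simplices (6): [v_0], [v_1], [v_2], [v_3], [v_4], [v_5]
  1-simplices (8): [v_0,v_1], [v_0,v_2], [v_0,v_4], [v_1,v_2], [v_1,v_5], [v_2,v_3], [v_2,v_4], [v_4,v_5]
  2-simplices (2): [v_0,v_1,v_2], [v_0,v_2,v_4]

Hence C_0 ≅ Z^6, C_1 ≅ Z^8, C_2 ≅ Z^2.

The boundary map ∂_1: C_1 → C_0 maps an edge to its endpoints' difference, ∂[p,q] = q − p.
The 6×8 boundary matrix has rank 5 and Smith normal form diag(1,1,1,1,1).

∂_2: C_2 → C_1 sends each 2-simplex [p,q,r] to [q,r] − [p,r] + [p,q]. For instance
  ∂[v_0,v_2,v_4] = [v_2,v_4] − [v_0,v_4] + [v_0,v_2],
  ∂[v_0,v_1,v_2] = [v_1,v_2] − [v_0,v_2] + [v_0,v_1].
As a 8×2 matrix over Z this has rank 2, with invariant factors (1,1).

Reading off H_k = ker ∂_k / im ∂_{k+1}:

  H_1: rank ker ∂_1 − rank ∂_2 = (8 − 5) − 2 = 1, and the invariant factors of ∂_2 are all 1, so H_1 = Z.

H_1 ≅ Z.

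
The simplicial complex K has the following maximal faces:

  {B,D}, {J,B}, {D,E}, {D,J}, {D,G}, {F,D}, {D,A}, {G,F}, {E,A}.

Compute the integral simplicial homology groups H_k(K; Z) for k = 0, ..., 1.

H_0 = Z,  H_1 = Z^3.

Order the vertices as A < B < D < E < F < G < J. Listing each simplex with vertices in this order, K has dimension 1 with simplices:

  0-simplices (7): A, B, D, E, F, G, J
  1-simplices (9): AD, AE, BD, BJ, DE, DF, DG, DJ, FG

so the chain groups are C_0 ≅ Z^7, C_1 ≅ Z^9.

The boundary map ∂_1: C_1 → C_0 sends each edge [p,q] (with p < q) to q − p.
The resulting 7×9 matrix has rank 6, and its Smith normal form has invariant factors (1,1,1,1,1,1).

Now H_k = ker ∂_k / im ∂_{k+1}, so:

  H_0: rank C_0 − rank ∂_1 = 7 − 6 = 1, and the invariant factors of ∂_1 are all 1, so H_0 = Z.
  H_1: rank ker ∂_1 − rank ∂_2 = (9 − 6) − 0 = 3, and there is no ∂_2, so H_1 = Z^3.

As a check, the Euler characteristic is 7 − 9 = -2, which agrees with 1 − 3 = -2.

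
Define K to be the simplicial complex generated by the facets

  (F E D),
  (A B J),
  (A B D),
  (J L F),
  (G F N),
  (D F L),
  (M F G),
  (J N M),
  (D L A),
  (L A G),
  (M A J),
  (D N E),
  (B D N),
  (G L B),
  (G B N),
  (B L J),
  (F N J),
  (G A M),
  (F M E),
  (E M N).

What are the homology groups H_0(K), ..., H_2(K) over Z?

H_0 ≅ Z,  H_1 ≅ Z ⊕ Z/2Z,  H_2 = 0.

K has 10 vertices, 30 edges, 20 triangles.
rank ∂_0 = 0, rank ∂_1 = 9 ⇒ b_0 = 10 − 0 − 9 = 1; all invariant factors of ∂_1 are 1 so no torsion. So H_0 = Z.
rank ∂_1 = 9, rank ∂_2 = 20 ⇒ b_1 = 30 − 9 − 20 = 1; ∂_2 has invariant factor(s) [2] giving torsion. So H_1 = Z ⊕ Z/2Z.
rank ∂_2 = 20, rank ∂_3 = 0 ⇒ b_2 = 20 − 20 − 0 = 0. So H_2 = 0.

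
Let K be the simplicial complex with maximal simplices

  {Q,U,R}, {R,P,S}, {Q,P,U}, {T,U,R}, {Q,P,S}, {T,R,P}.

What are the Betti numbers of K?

Order the vertices as P < Q < R < S < T < U. Listing each simplex with vertices in this order, K has dimension 2 with simplices:

  0-simplices (6): P, Q, R, S, T, U
  1-simplices (12): PQ, PR, PS, PT, PU, QR, QS, QU, RS, RT, RU, TU
  2-simplices (6): PQS, PQU, PRS, PRT, QRU, RTU

so the chain groups are C_0 ≅ Z^6, C_1 ≅ Z^12, C_2 ≅ Z^6.

The boundary map ∂_1: C_1 → C_0 is given by ∂[p,q] = [q] − [p]. For instance
  ∂TU = U − T.
The 6×12 boundary matrix has rank 5 and Smith normal form diag(1,1,1,1,1).

Boundary ∂_2: C_2 → C_1 sends each 2-simplex [p,q,r] to [q,r] − [p,r] + [p,q]. For instance
  ∂PQS = QS − PS + PQ,
  ∂RTU = TU − RU + RT.
The 12×6 boundary matrix has rank 6 and Smith normal form diag(1,1,1,1,1,1).

Reading off H_k = ker ∂_k / im ∂_{k+1}:

  H_0: rank C_0 − rank ∂_1 = 6 − 5 = 1, and the invariant factors of ∂_1 are all 1, so H_0 ≅ Z.
  H_1: rank ker ∂_1 − rank ∂_2 = (12 − 5) − 6 = 1, and the invariant factors of ∂_2 are all 1, so H_1 ≅ Z.
  H_2: rank ker ∂_2 − rank ∂_3 = (6 − 6) − 0 = 0, and there is no ∂_3, so H_2 ≅ 0.

Hence the Betti numbers are b_0 = 1, b_1 = 1, b_2 = 0.

b_0 = 1, b_1 = 1, b_2 = 0.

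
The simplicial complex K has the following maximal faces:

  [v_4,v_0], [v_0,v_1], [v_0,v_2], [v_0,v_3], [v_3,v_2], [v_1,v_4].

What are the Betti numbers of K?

b_0 = 1, b_1 = 2.

Fix the vertex order v_0 < v_1 < v_2 < v_3 < v_4 and write every simplex with vertices in increasing order. Then dim K = 1 and the simplices of K are:

  0-simplices (5): [v_0], [v_1], [v_2], [v_3], [v_4]
  1-simplices (6): [v_0,v_1], [v_0,v_2], [v_0,v_3], [v_0,v_4], [v_1,v_4], [v_2,v_3]

Hence C_0 ≅ Z^5, C_1 ≅ Z^6.

Boundary ∂_1: C_1 → C_0 is given by ∂[p,q] = [q] − [p]. For instance
  ∂[v_0,v_2] = [v_2] − [v_0].
The 5×6 boundary matrix has rank 4 and Smith normal form diag(1,1,1,1).

From H_k ≅ ker(∂_k) / im(∂_{k+1}) we obtain:

  H_0: rank C_0 − rank ∂_1 = 5 − 4 = 1, and the invariant factors of ∂_1 are all 1, so H_0 = Z.
  H_1: rank ker ∂_1 − rank ∂_2 = (6 − 4) − 0 = 2, and there is no ∂_2, so H_1 = Z^2.

(K is a triangulation of a wedge of 2 circles.)

Hence the Betti numbers are b_0 = 1, b_1 = 2.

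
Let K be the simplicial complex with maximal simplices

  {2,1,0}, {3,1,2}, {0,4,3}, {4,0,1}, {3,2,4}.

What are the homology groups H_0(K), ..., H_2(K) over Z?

H_0 = Z,  H_1 = Z,  H_2 = 0.

We work with the vertex ordering 0 < 1 < 2 < 3 < 4. The simplices of K, each written with vertices in increasing order, are:

  0-simplices (5): [0], [1], [2], [3], [4]
  1-simplices (10): [0,1], [0,2], [0,3], [0,4], [1,2], [1,3], [1,4], [2,3], [2,4], [3,4]
  2-simplices (5): [0,1,2], [0,1,4], [0,3,4], [1,2,3], [2,3,4]

giving chain groups C_0 ≅ Z^5, C_1 ≅ Z^10, C_2 ≅ Z^5.

Boundary ∂_1: C_1 → C_0 is given by ∂[p,q] = [q] − [p]. For instance
  ∂[1,2] = [2] − [1].
The 5×10 boundary matrix has rank 4 and Smith normal form diag(1,1,1,1).

Boundary ∂_2: C_2 → C_1 acts by ∂[p,q,r] = [q,r] − [p,r] + [p,q]. For instance
  ∂[1,2,3] = [2,3] − [1,3] + [1,2],
  ∂[0,1,2] = [1,2] − [0,2] + [0,1].
As a 10×5 matrix over Z this has rank 5, with invariant factors (1,1,1,1,1).

From H_k ≅ ker(∂_k) / im(∂_{k+1}) we obtain:

  H_0: rank C_0 − rank ∂_1 = 5 − 4 = 1, and the invariant factors of ∂_1 are all 1, so H_0 ≅ Z.
  H_1: rank ker ∂_1 − rank ∂_2 = (10 − 4) − 5 = 1, and the invariant factors of ∂_2 are all 1, so H_1 ≅ Z.
  H_2: rank ker ∂_2 − rank ∂_3 = (5 − 5) − 0 = 0, and there is no ∂_3, so H_2 ≅ 0.

As a check, the Euler characteristic is 5 − 10 + 5 = 0, which agrees with 1 − 1 + 0 = 0.
(K is a triangulation of the Möbius band.)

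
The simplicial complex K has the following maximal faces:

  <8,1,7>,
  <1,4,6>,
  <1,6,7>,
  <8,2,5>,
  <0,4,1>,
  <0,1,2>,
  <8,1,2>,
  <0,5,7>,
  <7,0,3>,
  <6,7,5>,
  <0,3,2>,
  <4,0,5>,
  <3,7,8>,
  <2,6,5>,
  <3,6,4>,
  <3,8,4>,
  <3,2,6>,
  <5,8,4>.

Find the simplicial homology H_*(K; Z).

H_0 ≅ Z,  H_1 ≅ Z^2,  H_2 ≅ Z.

Order the vertices as 0 < 1 < 2 < 3 < 4 < 5 < 6 < 7 < 8. Listing each simplex with vertices in this order, K has dimension 2 with simplices:

  0-simplices (9): [0], [1], [2], [3], [4], [5], [6], [7], [8]
  1-simplices (27): (27 of them)
  2-simplices (18): [0,1,2], [0,1,4], [0,2,3], [0,3,7], [0,4,5], [0,5,7], [1,2,8], [1,4,6], [1,6,7], [1,7,8], [2,3,6], [2,5,6], [2,5,8], [3,4,6], [3,4,8], [3,7,8], [4,5,8], [5,6,7]

so the chain groups are C_0 ≅ Z^9, C_1 ≅ Z^27, C_2 ≅ Z^18.

∂_1: C_1 → C_0 sends each edge [p,q] (with p < q) to q − p. For instance
  ∂[0,7] = [7] − [0].
This gives a 9×27 integer matrix of rank 8; reducing to Smith normal form yields diagonal entries (1,1,1,1,1,1,1,1).

∂_2: C_2 → C_1 sends each 2-simplex [p,q,r] to [q,r] − [p,r] + [p,q]. For instance
  ∂[3,4,8] = [4,8] − [3,8] + [3,4],
  ∂[5,6,7] = [6,7] − [5,7] + [5,6].
This gives a 27×18 integer matrix of rank 17; reducing to Smith normal form yields diagonal entries (1,1,1,1,1,1,1,1,1,1,1,1,1,1,1,1,1).

From H_k ≅ ker(∂_k) / im(∂_{k+1}) we obtain:

  H_0: rank C_0 − rank ∂_1 = 9 − 8 = 1, and the invariant factors of ∂_1 are all 1, so H_0 ≅ Z.
  H_1: rank ker ∂_1 − rank ∂_2 = (27 − 8) − 17 = 2, and the invariant factors of ∂_2 are all 1, so H_1 ≅ Z^2.
  H_2: rank ker ∂_2 − rank ∂_3 = (18 − 17) − 0 = 1, and there is no ∂_3, so H_2 ≅ Z.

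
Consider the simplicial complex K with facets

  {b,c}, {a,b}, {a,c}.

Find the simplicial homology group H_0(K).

H_0 ≅ Z.

Order the vertices as a < b < c. Listing each simplex with vertices in this order, K has dimension 1 with simplices:

  0-simplices (3): a, b, c
  1-simplices (3): ab, ac, bc

so the chain groups are C_0 ≅ Z^3, C_1 ≅ Z^3.

Boundary ∂_1: C_1 → C_0 maps an edge to its endpoints' difference, ∂[p,q] = q − p.
As a 3×3 matrix over Z this has rank 2, with invariant factors (1,1).

Reading off H_k = ker ∂_k / im ∂_{k+1}:

  H_0: rank C_0 − rank ∂_1 = 3 − 2 = 1, and the invariant factors of ∂_1 are all 1, so H_0 ≅ Z.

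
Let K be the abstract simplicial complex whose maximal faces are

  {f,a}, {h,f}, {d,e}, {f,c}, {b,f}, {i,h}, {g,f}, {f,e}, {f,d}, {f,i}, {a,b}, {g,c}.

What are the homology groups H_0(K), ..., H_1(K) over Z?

Take the total order a < b < c < d < e < f < g < h < i on the vertex set. Then K (dimension 1) consists of the simplices:

  0-simplices (9): a, b, c, d, e, f, g, h, i
  1-simplices (12): ab, af, bf, cf, cg, de, df, ef, fg, fh, fi, hi

so the chain groups are C_0 ≅ Z^9, C_1 ≅ Z^12.

The boundary map ∂_1: C_1 → C_0 sends each edge [p,q] (with p < q) to q − p.
The resulting 9×12 matrix has rank 8, and its Smith normal form has invariant factors (1,1,1,1,1,1,1,1).

From H_k ≅ ker(∂_k) / im(∂_{k+1}) we obtain:

  H_0: rank C_0 − rank ∂_1 = 9 − 8 = 1, and the invariant factors of ∂_1 are all 1, so H_0 ≅ Z.
  H_1: rank ker ∂_1 − rank ∂_2 = (12 − 8) − 0 = 4, and there is no ∂_2, so H_1 ≅ Z^4.

As a check, the Euler characteristic is 9 − 12 = -3, which agrees with 1 − 4 = -3.
(K is a triangulation of a wedge of 4 circles.)

H_0 ≅ Z,  H_1 ≅ Z^4.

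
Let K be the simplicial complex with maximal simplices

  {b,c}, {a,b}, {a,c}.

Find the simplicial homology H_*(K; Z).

H_0 = Z,  H_1 = Z.

K has 3 vertices, 3 edges.
rank ∂_0 = 0, rank ∂_1 = 2 ⇒ b_0 = 3 − 0 − 2 = 1; all invariant factors of ∂_1 are 1 so no torsion. So H_0 = Z.
rank ∂_1 = 2, rank ∂_2 = 0 ⇒ b_1 = 3 − 2 − 0 = 1. So H_1 = Z.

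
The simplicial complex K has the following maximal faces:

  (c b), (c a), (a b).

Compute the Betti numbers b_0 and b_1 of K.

K has 3 vertices, 3 edges.
rank ∂_0 = 0, rank ∂_1 = 2 ⇒ b_0 = 3 − 0 − 2 = 1; all invariant factors of ∂_1 are 1 so no torsion. So H_0 = Z.
rank ∂_1 = 2, rank ∂_2 = 0 ⇒ b_1 = 3 − 2 − 0 = 1. So H_1 = Z.

b_0 = 1, b_1 = 1.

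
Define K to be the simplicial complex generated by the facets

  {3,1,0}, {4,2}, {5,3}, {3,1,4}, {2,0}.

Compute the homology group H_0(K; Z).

H_0 = Z.

Order the vertices as 0 < 1 < 2 < 3 < 4 < 5. Listing each simplex with vertices in this order, K has dimension 2 with simplices:

  0-simplices (6): [0], [1], [2], [3], [4], [5]
  1-simplices (8): [0,1], [0,2], [0,3], [1,3], [1,4], [2,4], [3,4], [3,5]
  2-simplices (2): [0,1,3], [1,3,4]

giving chain groups C_0 ≅ Z^6, C_1 ≅ Z^8, C_2 ≅ Z^2.

∂_1: C_1 → C_0 sends each edge [p,q] (with p < q) to q − p. For instance
  ∂[3,4] = [4] − [3].
This gives a 6×8 integer matrix of rank 5; reducing to Smith normal form yields diagonal entries (1,1,1,1,1).

∂_2: C_2 → C_1 maps a triangle to the signed sum of its edges. For instance
  ∂[0,1,3] = [1,3] − [0,3] + [0,1],
  ∂[1,3,4] = [3,4] − [1,4] + [1,3].
The resulting 8×2 matrix has rank 2, and its Smith normal form has invariant factors (1,1).

Now H_k = ker ∂_k / im ∂_{k+1}, so:

  H_0: rank C_0 − rank ∂_1 = 6 − 5 = 1, and the invariant factors of ∂_1 are all 1, so H_0 = Z.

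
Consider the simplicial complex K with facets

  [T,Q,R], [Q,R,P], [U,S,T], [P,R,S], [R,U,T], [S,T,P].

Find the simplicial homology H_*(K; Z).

H_0 ≅ Z,  H_1 ≅ Z,  H_2 = 0.

Take the total order P < Q < R < S < T < U on the vertex set. Then K (dimension 2) consists of the simplices:

  0-simplices (6): P, Q, R, S, T, U
  1-simplices (12): PQ, PR, PS, PT, QR, QT, RS, RT, RU, ST, SU, TU
  2-simplices (6): PQR, PRS, PST, QRT, RTU, STU

giving chain groups C_0 ≅ Z^6, C_1 ≅ Z^12, C_2 ≅ Z^6.

The boundary map ∂_1: C_1 → C_0 sends each edge [p,q] (with p < q) to q − p. For instance
  ∂QR = R − Q.
The resulting 6×12 matrix has rank 5, and its Smith normal form has invariant factors (1,1,1,1,1).

∂_2: C_2 → C_1 maps a triangle to the signed sum of its edges. For instance
  ∂PST = ST − PT + PS,
  ∂PRS = RS − PS + PR.
The resulting 12×6 matrix has rank 6, and its Smith normal form has invariant factors (1,1,1,1,1,1).

Now H_k = ker ∂_k / im ∂_{k+1}, so:

  H_0: rank C_0 − rank ∂_1 = 6 − 5 = 1, and the invariant factors of ∂_1 are all 1, so H_0 = Z.
  H_1: rank ker ∂_1 − rank ∂_2 = (12 − 5) − 6 = 1, and the invariant factors of ∂_2 are all 1, so H_1 = Z.
  H_2: rank ker ∂_2 − rank ∂_3 = (6 − 6) − 0 = 0, and there is no ∂_3, so H_2 = 0.

As a check, the Euler characteristic is 6 − 12 + 6 = 0, which agrees with 1 − 1 + 0 = 0.
(K is a triangulation of the cylinder S^1 x I.)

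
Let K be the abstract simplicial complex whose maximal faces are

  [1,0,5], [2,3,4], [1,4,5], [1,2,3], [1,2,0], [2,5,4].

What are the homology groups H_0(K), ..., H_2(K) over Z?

H_0 ≅ Z,  H_1 ≅ Z,  H_2 = 0.

Take the total order 0 < 1 < 2 < 3 < 4 < 5 on the vertex set. Then K (dimension 2) consists of the simplices:

  0-simplices (6): [0], [1], [2], [3], [4], [5]
  1-simplices (12): [0,1], [0,2], [0,5], [1,2], [1,3], [1,4], [1,5], [2,3], [2,4], [2,5], [3,4], [4,5]
  2-simplices (6): [0,1,2], [0,1,5], [1,2,3], [1,4,5], [2,3,4], [2,4,5]

giving chain groups C_0 ≅ Z^6, C_1 ≅ Z^12, C_2 ≅ Z^6.

Boundary ∂_1: C_1 → C_0 sends each edge [p,q] (with p < q) to q − p. For instance
  ∂[2,4] = [4] − [2].
This gives a 6×12 integer matrix of rank 5; reducing to Smith normal form yields diagonal entries (1,1,1,1,1).

∂_2: C_2 → C_1 sends each 2-simplex [p,q,r] to [q,r] − [p,r] + [p,q]. For instance
  ∂[0,1,5] = [1,5] − [0,5] + [0,1],
  ∂[0,1,2] = [1,2] − [0,2] + [0,1].
As a 12×6 matrix over Z this has rank 6, with invariant factors (1,1,1,1,1,1).

Now H_k = ker ∂_k / im ∂_{k+1}, so:

  H_0: rank C_0 − rank ∂_1 = 6 − 5 = 1, and the invariant factors of ∂_1 are all 1, so H_0 ≅ Z.
  H_1: rank ker ∂_1 − rank ∂_2 = (12 − 5) − 6 = 1, and the invariant factors of ∂_2 are all 1, so H_1 ≅ Z.
  H_2: rank ker ∂_2 − rank ∂_3 = (6 − 6) − 0 = 0, and there is no ∂_3, so H_2 ≅ 0.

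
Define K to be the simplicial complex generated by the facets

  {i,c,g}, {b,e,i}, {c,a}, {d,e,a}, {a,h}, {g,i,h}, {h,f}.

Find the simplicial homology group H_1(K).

We work with the vertex ordering a < b < c < d < e < f < g < h < i. The simplices of K, each written with vertices in increasing order, are:

  0-simplices (9): a, b, c, d, e, f, g, h, i
  1-simplices (14): ac, ad, ae, ah, be, bi, cg, ci, de, ei, fh, gh, gi, hi
  2-simplices (4): ade, bei, cgi, ghi

Hence C_0 ≅ Z^9, C_1 ≅ Z^14, C_2 ≅ Z^4.

∂_1: C_1 → C_0 is given by ∂[p,q] = [q] − [p]. For instance
  ∂ad = d − a.
As a 9×14 matrix over Z this has rank 8, with invariant factors (1,1,1,1,1,1,1,1).

The boundary map ∂_2: C_2 → C_1 acts by ∂[p,q,r] = [q,r] − [p,r] + [p,q]. For instance
  ∂ghi = hi − gi + gh,
  ∂cgi = gi − ci + cg.
The 14×4 boundary matrix has rank 4 and Smith normal form diag(1,1,1,1).

Reading off H_k = ker ∂_k / im ∂_{k+1}:

  H_1: rank ker ∂_1 − rank ∂_2 = (14 − 8) − 4 = 2, and the invariant factors of ∂_2 are all 1, so H_1 = Z^2.

H_1 = Z^2.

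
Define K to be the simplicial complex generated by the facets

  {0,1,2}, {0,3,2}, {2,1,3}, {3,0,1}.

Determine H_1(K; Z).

Order the vertices as 0 < 1 < 2 < 3. Listing each simplex with vertices in this order, K has dimension 2 with simplices:

  0-simplices (4): [0], [1], [2], [3]
  1-simplices (6): [0,1], [0,2], [0,3], [1,2], [1,3], [2,3]
  2-simplices (4): [0,1,2], [0,1,3], [0,2,3], [1,2,3]

Hence C_0 ≅ Z^4, C_1 ≅ Z^6, C_2 ≅ Z^4.

∂_1: C_1 → C_0 sends each edge [p,q] (with p < q) to q − p. For instance
  ∂[0,1] = [1] − [0].
As a 4×6 matrix over Z this has rank 3, with invariant factors (1,1,1).

∂_2: C_2 → C_1 maps a triangle to the signed sum of its edges. For instance
  ∂[1,2,3] = [2,3] − [1,3] + [1,2],
  ∂[0,2,3] = [2,3] − [0,3] + [0,2].
The 6×4 boundary matrix has rank 3 and Smith normal form diag(1,1,1).

From H_k ≅ ker(∂_k) / im(∂_{k+1}) we obtain:

  H_1: rank ker ∂_1 − rank ∂_2 = (6 − 3) − 3 = 0, and the invariant factors of ∂_2 are all 1, so H_1 ≅ 0.

H_1 = 0.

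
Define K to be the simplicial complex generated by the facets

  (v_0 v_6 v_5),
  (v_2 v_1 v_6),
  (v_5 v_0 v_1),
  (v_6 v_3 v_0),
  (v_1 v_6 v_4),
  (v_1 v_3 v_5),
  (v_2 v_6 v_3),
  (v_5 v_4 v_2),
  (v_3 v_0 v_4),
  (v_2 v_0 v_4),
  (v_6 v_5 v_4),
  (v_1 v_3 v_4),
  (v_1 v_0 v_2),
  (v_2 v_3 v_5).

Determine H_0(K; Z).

We work with the vertex ordering v_0 < v_1 < v_2 < v_3 < v_4 < v_5 < v_6. The simplices of K, each written with vertices in increasing order, are:

  0-simplices (7): [v_0], [v_1], [v_2], [v_3], [v_4], [v_5], [v_6]
  1-simplices (21): (21 of them)
  2-simplices (14): (14 of them)

Hence C_0 ≅ Z^7, C_1 ≅ Z^21, C_2 ≅ Z^14.

∂_1: C_1 → C_0 is given by ∂[p,q] = [q] − [p]. For instance
  ∂[v_1,v_3] = [v_3] − [v_1].
The resulting 7×21 matrix has rank 6, and its Smith normal form has invariant factors (1,1,1,1,1,1).

Boundary ∂_2: C_2 → C_1 maps a triangle to the signed sum of its edges. For instance
  ∂[v_4,v_5,v_6] = [v_5,v_6] − [v_4,v_6] + [v_4,v_5],
  ∂[v_1,v_2,v_6] = [v_2,v_6] − [v_1,v_6] + [v_1,v_2].
The 21×14 boundary matrix has rank 13 and Smith normal form diag(1,1,1,1,1,1,1,1,1,1,1,1,1).

From H_k ≅ ker(∂_k) / im(∂_{k+1}) we obtain:

  H_0: rank C_0 − rank ∂_1 = 7 − 6 = 1, and the invariant factors of ∂_1 are all 1, so H_0 ≅ Z.

(K is a triangulation of the torus T^2.)

H_0 = Z.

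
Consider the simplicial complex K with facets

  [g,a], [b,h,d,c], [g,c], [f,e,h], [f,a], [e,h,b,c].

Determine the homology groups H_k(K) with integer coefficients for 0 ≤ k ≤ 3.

H_0 ≅ Z,  H_1 ≅ Z,  H_2 = 0,  H_3 = 0.

Order the vertices as a < b < c < d < e < f < g < h. Listing each simplex with vertices in this order, K has dimension 3 with simplices:

  0-simplices (8): a, b, c, d, e, f, g, h
  1-simplices (14): af, ag, bc, bd, be, bh, cd, ce, cg, ch, dh, ef, eh, fh
  2-simplices (8): bcd, bce, bch, bdh, beh, cdh, ceh, efh
  3-simplices (2): bcdh, bceh

Hence C_0 ≅ Z^8, C_1 ≅ Z^14, C_2 ≅ Z^8, C_3 ≅ Z^2.

The boundary map ∂_1: C_1 → C_0 is given by ∂[p,q] = [q] − [p].
This gives a 8×14 integer matrix of rank 7; reducing to Smith normal form yields diagonal entries (1,1,1,1,1,1,1).

∂_2: C_2 → C_1 acts by ∂[p,q,r] = [q,r] − [p,r] + [p,q]. For instance
  ∂bdh = dh − bh + bd,
  ∂beh = eh − bh + be.
This gives a 14×8 integer matrix of rank 6; reducing to Smith normal form yields diagonal entries (1,1,1,1,1,1).

The boundary map ∂_3: C_3 → C_2 sends each 3-simplex σ to the alternating sum Σ_i (−1)^i (σ with its i-th vertex removed). For instance
  ∂bcdh = cdh − bdh + bch − bcd,
  ∂bceh = ceh − beh + bch − bce.
The 8×2 boundary matrix has rank 2 and Smith normal form diag(1,1).

Now H_k = ker ∂_k / im ∂_{k+1}, so:

  H_0: rank C_0 − rank ∂_1 = 8 − 7 = 1, and the invariant factors of ∂_1 are all 1, so H_0 = Z.
  H_1: rank ker ∂_1 − rank ∂_2 = (14 − 7) − 6 = 1, and the invariant factors of ∂_2 are all 1, so H_1 = Z.
  H_2: rank ker ∂_2 − rank ∂_3 = (8 − 6) − 2 = 0, and the invariant factors of ∂_3 are all 1, so H_2 = 0.
  H_3: rank ker ∂_3 − rank ∂_4 = (2 − 2) − 0 = 0, and there is no ∂_4, so H_3 = 0.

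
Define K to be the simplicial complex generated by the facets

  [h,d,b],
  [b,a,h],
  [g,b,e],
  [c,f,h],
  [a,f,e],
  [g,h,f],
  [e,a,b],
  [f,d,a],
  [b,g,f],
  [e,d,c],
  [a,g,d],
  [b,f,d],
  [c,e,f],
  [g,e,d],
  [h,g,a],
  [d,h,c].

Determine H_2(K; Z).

Take the total order a < b < c < d < e < f < g < h on the vertex set. Then K (dimension 2) consists of the simplices:

  0-simplices (8): a, b, c, d, e, f, g, h
  1-simplices (24): ab, ad, ae, af, ag, ah, bd, be, bf, bg, bh, cd, ce, cf, ch, de, df, dg, dh, ef, eg, fg, fh, gh
  2-simplices (16): abe, abh, adf, adg, aef, agh, bdf, bdh, beg, bfg, cde, cdh, cef, cfh, deg, fgh

Hence C_0 ≅ Z^8, C_1 ≅ Z^24, C_2 ≅ Z^16.

∂_1: C_1 → C_0 sends each edge [p,q] (with p < q) to q − p. For instance
  ∂ab = b − a.
The resulting 8×24 matrix has rank 7, and its Smith normal form has invariant factors (1,1,1,1,1,1,1).

∂_2: C_2 → C_1 sends each 2-simplex [p,q,r] to [q,r] − [p,r] + [p,q]. For instance
  ∂adg = dg − ag + ad,
  ∂adf = df − af + ad.
This gives a 24×16 integer matrix of rank 15; reducing to Smith normal form yields diagonal entries (1,1,1,1,1,1,1,1,1,1,1,1,1,1,1).

From H_k ≅ ker(∂_k) / im(∂_{k+1}) we obtain:

  H_2: rank ker ∂_2 − rank ∂_3 = (16 − 15) − 0 = 1, and there is no ∂_3, so H_2 ≅ Z.

H_2 ≅ Z.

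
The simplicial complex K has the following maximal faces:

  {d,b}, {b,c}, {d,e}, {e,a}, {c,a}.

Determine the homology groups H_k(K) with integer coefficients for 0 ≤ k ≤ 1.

Fix the vertex order a < b < c < d < e and write every simplex with vertices in increasing order. Then dim K = 1 and the simplices of K are:

  0-simplices (5): a, b, c, d, e
  1-simplices (5): ac, ae, bc, bd, de

Hence C_0 ≅ Z^5, C_1 ≅ Z^5.

∂_1: C_1 → C_0 maps an edge to its endpoints' difference, ∂[p,q] = q − p. For instance
  ∂ac = c − a.
As a 5×5 matrix over Z this has rank 4, with invariant factors (1,1,1,1).

From H_k ≅ ker(∂_k) / im(∂_{k+1}) we obtain:

  H_0: rank C_0 − rank ∂_1 = 5 − 4 = 1, and the invariant factors of ∂_1 are all 1, so H_0 = Z.
  H_1: rank ker ∂_1 − rank ∂_2 = (5 − 4) − 0 = 1, and there is no ∂_2, so H_1 = Z.

As a check, the Euler characteristic is 5 − 5 = 0, which agrees with 1 − 1 = 0.

H_0 ≅ Z,  H_1 ≅ Z.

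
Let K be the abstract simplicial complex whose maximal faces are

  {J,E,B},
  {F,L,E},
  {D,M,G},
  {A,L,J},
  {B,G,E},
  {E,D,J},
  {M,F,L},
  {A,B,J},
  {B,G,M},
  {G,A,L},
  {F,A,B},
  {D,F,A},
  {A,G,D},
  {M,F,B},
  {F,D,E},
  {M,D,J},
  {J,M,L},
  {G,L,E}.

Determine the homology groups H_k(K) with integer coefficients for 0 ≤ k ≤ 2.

H_0 ≅ Z,  H_1 ≅ Z^2,  H_2 ≅ Z.

K has 9 vertices, 27 edges, 18 triangles.
rank ∂_0 = 0, rank ∂_1 = 8 ⇒ b_0 = 9 − 0 − 8 = 1; all invariant factors of ∂_1 are 1 so no torsion. So H_0 = Z.
rank ∂_1 = 8, rank ∂_2 = 17 ⇒ b_1 = 27 − 8 − 17 = 2; all invariant factors of ∂_2 are 1 so no torsion. So H_1 = Z^2.
rank ∂_2 = 17, rank ∂_3 = 0 ⇒ b_2 = 18 − 17 − 0 = 1. So H_2 = Z.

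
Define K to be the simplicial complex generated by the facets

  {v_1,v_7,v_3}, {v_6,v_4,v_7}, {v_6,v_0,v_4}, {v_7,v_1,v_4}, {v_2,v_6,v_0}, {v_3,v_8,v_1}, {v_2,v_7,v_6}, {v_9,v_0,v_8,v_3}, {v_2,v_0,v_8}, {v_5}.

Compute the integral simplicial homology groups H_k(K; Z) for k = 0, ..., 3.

Fix the vertex order v_0 < v_1 < v_2 < v_3 < v_4 < v_5 < v_6 < v_7 < v_8 < v_9 and write every simplex with vertices in increasing order. Then dim K = 3 and the simplices of K are:

  0-simplices (10): [v_0], [v_1], [v_2], [v_3], [v_4], [v_5], [v_6], [v_7], [v_8], [v_9]
  1-simplices (20): (20 of them)
  2-simplices (12): (12 of them)
  3-simplices (1): [v_0,v_3,v_8,v_9]

so the chain groups are C_0 ≅ Z^10, C_1 ≅ Z^20, C_2 ≅ Z^12, C_3 ≅ Z^1.

The boundary map ∂_1: C_1 → C_0 is given by ∂[p,q] = [q] − [p]. For instance
  ∂[v_0,v_8] = [v_8] − [v_0].
This gives a 10×20 integer matrix of rank 8; reducing to Smith normal form yields diagonal entries (1,1,1,1,1,1,1,1).

Boundary ∂_2: C_2 → C_1 acts by ∂[p,q,r] = [q,r] − [p,r] + [p,q]. For instance
  ∂[v_3,v_8,v_9] = [v_8,v_9] − [v_3,v_9] + [v_3,v_8],
  ∂[v_1,v_3,v_8] = [v_3,v_8] − [v_1,v_8] + [v_1,v_3].
The resulting 20×12 matrix has rank 11, and its Smith normal form has invariant factors (1,1,1,1,1,1,1,1,1,1,1).

∂_3: C_3 → C_2 sends each 3-simplex σ to the alternating sum Σ_i (−1)^i (σ with its i-th vertex removed). For instance
  ∂[v_0,v_3,v_8,v_9] = [v_3,v_8,v_9] − [v_0,v_8,v_9] + [v_0,v_3,v_9] − [v_0,v_3,v_8].
As a 12×1 matrix over Z this has rank 1, with invariant factors (1).

Computing H_k = (kernel of ∂_k) / (image of ∂_{k+1}):

  H_0: rank C_0 − rank ∂_1 = 10 − 8 = 2, and the invariant factors of ∂_1 are all 1, so H_0 ≅ Z^2.
  H_1: rank ker ∂_1 − rank ∂_2 = (20 − 8) − 11 = 1, and the invariant factors of ∂_2 are all 1, so H_1 ≅ Z.
  H_2: rank ker ∂_2 − rank ∂_3 = (12 − 11) − 1 = 0, and the invariant factors of ∂_3 are all 1, so H_2 ≅ 0.
  H_3: rank ker ∂_3 − rank ∂_4 = (1 − 1) − 0 = 0, and there is no ∂_4, so H_3 ≅ 0.

H_0 ≅ Z^2,  H_1 ≅ Z,  H_2 = 0,  H_3 = 0.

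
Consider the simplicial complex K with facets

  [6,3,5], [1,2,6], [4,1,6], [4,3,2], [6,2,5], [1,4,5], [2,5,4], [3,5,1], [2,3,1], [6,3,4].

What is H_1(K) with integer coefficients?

H_1 = Z/2Z.

Take the total order 1 < 2 < 3 < 4 < 5 < 6 on the vertex set. Then K (dimension 2) consists of the simplices:

  0-simplices (6): [1], [2], [3], [4], [5], [6]
  1-simplices (15): [1,2], [1,3], [1,4], [1,5], [1,6], [2,3], [2,4], [2,5], [2,6], [3,4], [3,5], [3,6], [4,5], [4,6], [5,6]
  2-simplices (10): [1,2,3], [1,2,6], [1,3,5], [1,4,5], [1,4,6], [2,3,4], [2,4,5], [2,5,6], [3,4,6], [3,5,6]

Hence C_0 ≅ Z^6, C_1 ≅ Z^15, C_2 ≅ Z^10.

Boundary ∂_1: C_1 → C_0 sends each edge [p,q] (with p < q) to q − p.
The resulting 6×15 matrix has rank 5, and its Smith normal form has invariant factors (1,1,1,1,1).

∂_2: C_2 → C_1 maps a triangle to the signed sum of its edges. For instance
  ∂[1,4,5] = [4,5] − [1,5] + [1,4],
  ∂[1,3,5] = [3,5] − [1,5] + [1,3].
As a 15×10 matrix over Z this has rank 10, with invariant factors (1,1,1,1,1,1,1,1,1,2).

Now H_k = ker ∂_k / im ∂_{k+1}, so:

  H_1: rank ker ∂_1 − rank ∂_2 = (15 − 5) − 10 = 0, and ∂_2 has invariant factor 2 > 1, so H_1 = Z/2Z.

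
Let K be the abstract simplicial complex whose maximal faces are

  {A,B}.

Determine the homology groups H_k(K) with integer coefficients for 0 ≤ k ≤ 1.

H_0 = Z,  H_1 = 0.

We work with the vertex ordering A < B. The simplices of K, each written with vertices in increasing order, are:

  0-simplices (2): A, B
  1-simplices (1): AB

so the chain groups are C_0 ≅ Z^2, C_1 ≅ Z^1.

The boundary map ∂_1: C_1 → C_0 is given by ∂[p,q] = [q] − [p]. For instance
  ∂AB = B − A.
As a 2×1 matrix over Z this has rank 1, with invariant factors (1).

Computing H_k = (kernel of ∂_k) / (image of ∂_{k+1}):

  H_0: rank C_0 − rank ∂_1 = 2 − 1 = 1, and the invariant factors of ∂_1 are all 1, so H_0 ≅ Z.
  H_1: rank ker ∂_1 − rank ∂_2 = (1 − 1) − 0 = 0, and there is no ∂_2, so H_1 ≅ 0.

As a check, the Euler characteristic is 2 − 1 = 1, which agrees with 1 − 0 = 1.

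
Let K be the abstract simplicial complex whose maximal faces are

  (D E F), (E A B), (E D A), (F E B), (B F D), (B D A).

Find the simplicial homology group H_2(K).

H_2 = Z.

Fix the vertex order A < B < D < E < F and write every simplex with vertices in increasing order. Then dim K = 2 and the simplices of K are:

  0-simplices (5): A, B, D, E, F
  1-simplices (9): AB, AD, AE, BD, BE, BF, DE, DF, EF
  2-simplices (6): ABD, ABE, ADE, BDF, BEF, DEF

giving chain groups C_0 ≅ Z^5, C_1 ≅ Z^9, C_2 ≅ Z^6.

∂_1: C_1 → C_0 sends each edge [p,q] (with p < q) to q − p. For instance
  ∂BD = D − B.
The 5×9 boundary matrix has rank 4 and Smith normal form diag(1,1,1,1).

∂_2: C_2 → C_1 sends each 2-simplex [p,q,r] to [q,r] − [p,r] + [p,q]. For instance
  ∂ABE = BE − AE + AB,
  ∂BDF = DF − BF + BD.
The resulting 9×6 matrix has rank 5, and its Smith normal form has invariant factors (1,1,1,1,1).

Computing H_k = (kernel of ∂_k) / (image of ∂_{k+1}):

  H_2: rank ker ∂_2 − rank ∂_3 = (6 − 5) − 0 = 1, and there is no ∂_3, so H_2 ≅ Z.

(K is a triangulation of the 2-sphere S^2.)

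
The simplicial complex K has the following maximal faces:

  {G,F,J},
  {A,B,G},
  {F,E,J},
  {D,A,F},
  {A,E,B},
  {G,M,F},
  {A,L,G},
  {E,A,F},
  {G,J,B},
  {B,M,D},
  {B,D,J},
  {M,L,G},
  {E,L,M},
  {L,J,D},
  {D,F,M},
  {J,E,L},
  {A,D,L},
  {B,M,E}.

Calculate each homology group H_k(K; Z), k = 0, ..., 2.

H_0 ≅ Z,  H_1 ≅ Z^2,  H_2 ≅ Z.

Order the vertices as A < B < D < E < F < G < J < L < M. Listing each simplex with vertices in this order, K has dimension 2 with simplices:

  0-simplices (9): A, B, D, E, F, G, J, L, M
  1-simplices (27): AB, AD, AE, AF, AG, AL, BD, BE, BG, BJ, BM, DF, DJ, DL, DM, EF, EJ, EL, EM, FG, FJ, FM, GJ, GL, GM, JL, LM
  2-simplices (18): ABE, ABG, ADF, ADL, AEF, AGL, BDJ, BDM, BEM, BGJ, DFM, DJL, EFJ, EJL, ELM, FGJ, FGM, GLM

so the chain groups are C_0 ≅ Z^9, C_1 ≅ Z^27, C_2 ≅ Z^18.

∂_1: C_1 → C_0 is given by ∂[p,q] = [q] − [p].
As a 9×27 matrix over Z this has rank 8, with invariant factors (1,1,1,1,1,1,1,1).

∂_2: C_2 → C_1 acts by ∂[p,q,r] = [q,r] − [p,r] + [p,q]. For instance
  ∂DFM = FM − DM + DF,
  ∂BEM = EM − BM + BE.
This gives a 27×18 integer matrix of rank 17; reducing to Smith normal form yields diagonal entries (1,1,1,1,1,1,1,1,1,1,1,1,1,1,1,1,1).

From H_k ≅ ker(∂_k) / im(∂_{k+1}) we obtain:

  H_0: rank C_0 − rank ∂_1 = 9 − 8 = 1, and the invariant factors of ∂_1 are all 1, so H_0 = Z.
  H_1: rank ker ∂_1 − rank ∂_2 = (27 − 8) − 17 = 2, and the invariant factors of ∂_2 are all 1, so H_1 = Z^2.
  H_2: rank ker ∂_2 − rank ∂_3 = (18 − 17) − 0 = 1, and there is no ∂_3, so H_2 = Z.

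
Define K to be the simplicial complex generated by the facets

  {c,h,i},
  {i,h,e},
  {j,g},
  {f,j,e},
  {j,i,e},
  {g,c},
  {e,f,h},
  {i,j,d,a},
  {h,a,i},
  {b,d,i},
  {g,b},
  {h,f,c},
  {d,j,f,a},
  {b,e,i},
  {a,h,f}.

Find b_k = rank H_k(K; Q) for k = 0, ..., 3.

Order the vertices as a < b < c < d < e < f < g < h < i < j. Listing each simplex with vertices in this order, K has dimension 3 with simplices:

  0-simplices (10): a, b, c, d, e, f, g, h, i, j
  1-simplices (25): ad, af, ah, ai, aj, bd, be, bg, bi, cf, cg, ch, ci, df, di, dj, ef, eh, ei, ej, fh, fj, gj, hi, ij
  2-simplices (17): adf, adi, adj, afh, afj, ahi, aij, bdi, bei, cfh, chi, dfj, dij, efh, efj, ehi, eij
  3-simplices (2): adfj, adij

Hence C_0 ≅ Z^10, C_1 ≅ Z^25, C_2 ≅ Z^17, C_3 ≅ Z^2.

∂_1: C_1 → C_0 maps an edge to its endpoints' difference, ∂[p,q] = q − p. For instance
  ∂ah = h − a.
The resulting 10×25 matrix has rank 9, and its Smith normal form has invariant factors (1,1,1,1,1,1,1,1,1).

∂_2: C_2 → C_1 maps a triangle to the signed sum of its edges. For instance
  ∂ehi = hi − ei + eh,
  ∂afj = fj − aj + af.
This gives a 25×17 integer matrix of rank 14; reducing to Smith normal form yields diagonal entries (1,1,1,1,1,1,1,1,1,1,1,1,1,1).

∂_3: C_3 → C_2 sends each 3-simplex σ to the alternating sum Σ_i (−1)^i (σ with its i-th vertex removed). For instance
  ∂adfj = dfj − afj + adj − adf,
  ∂adij = dij − aij + adj − adi.
This gives a 17×2 integer matrix of rank 2; reducing to Smith normal form yields diagonal entries (1,1).

Reading off H_k = ker ∂_k / im ∂_{k+1}:

  H_0: rank C_0 − rank ∂_1 = 10 − 9 = 1, and the invariant factors of ∂_1 are all 1, so H_0 = Z.
  H_1: rank ker ∂_1 − rank ∂_2 = (25 − 9) − 14 = 2, and the invariant factors of ∂_2 are all 1, so H_1 = Z^2.
  H_2: rank ker ∂_2 − rank ∂_3 = (17 − 14) − 2 = 1, and the invariant factors of ∂_3 are all 1, so H_2 = Z.
  H_3: rank ker ∂_3 − rank ∂_4 = (2 − 2) − 0 = 0, and there is no ∂_4, so H_3 = 0.

Hence the Betti numbers are b_0 = 1, b_1 = 2, b_2 = 1, b_3 = 0.

b_0 = 1, b_1 = 2, b_2 = 1, b_3 = 0.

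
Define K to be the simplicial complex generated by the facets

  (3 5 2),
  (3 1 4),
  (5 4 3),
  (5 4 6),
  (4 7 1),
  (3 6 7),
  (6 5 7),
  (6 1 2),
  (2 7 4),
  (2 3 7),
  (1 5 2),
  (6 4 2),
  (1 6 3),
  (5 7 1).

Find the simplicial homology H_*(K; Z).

H_0 = Z,  H_1 = Z^2,  H_2 = Z.

We work with the vertex ordering 1 < 2 < 3 < 4 < 5 < 6 < 7. The simplices of K, each written with vertices in increasing order, are:

  0-simplices (7): [1], [2], [3], [4], [5], [6], [7]
  1-simplices (21): [1,2], [1,3], [1,4], [1,5], [1,6], [1,7], [2,3], [2,4], [2,5], [2,6], [2,7], [3,4], [3,5], [3,6], [3,7], [4,5], [4,6], [4,7], [5,6], [5,7], [6,7]
  2-simplices (14): [1,2,5], [1,2,6], [1,3,4], [1,3,6], [1,4,7], [1,5,7], [2,3,5], [2,3,7], [2,4,6], [2,4,7], [3,4,5], [3,6,7], [4,5,6], [5,6,7]

so the chain groups are C_0 ≅ Z^7, C_1 ≅ Z^21, C_2 ≅ Z^14.

The boundary map ∂_1: C_1 → C_0 sends each edge [p,q] (with p < q) to q − p. For instance
  ∂[5,7] = [7] − [5].
As a 7×21 matrix over Z this has rank 6, with invariant factors (1,1,1,1,1,1).

Boundary ∂_2: C_2 → C_1 acts by ∂[p,q,r] = [q,r] − [p,r] + [p,q]. For instance
  ∂[2,4,6] = [4,6] − [2,6] + [2,4],
  ∂[3,6,7] = [6,7] − [3,7] + [3,6].
As a 21×14 matrix over Z this has rank 13, with invariant factors (1,1,1,1,1,1,1,1,1,1,1,1,1).

Reading off H_k = ker ∂_k / im ∂_{k+1}:

  H_0: rank C_0 − rank ∂_1 = 7 − 6 = 1, and the invariant factors of ∂_1 are all 1, so H_0 ≅ Z.
  H_1: rank ker ∂_1 − rank ∂_2 = (21 − 6) − 13 = 2, and the invariant factors of ∂_2 are all 1, so H_1 ≅ Z^2.
  H_2: rank ker ∂_2 − rank ∂_3 = (14 − 13) − 0 = 1, and there is no ∂_3, so H_2 ≅ Z.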